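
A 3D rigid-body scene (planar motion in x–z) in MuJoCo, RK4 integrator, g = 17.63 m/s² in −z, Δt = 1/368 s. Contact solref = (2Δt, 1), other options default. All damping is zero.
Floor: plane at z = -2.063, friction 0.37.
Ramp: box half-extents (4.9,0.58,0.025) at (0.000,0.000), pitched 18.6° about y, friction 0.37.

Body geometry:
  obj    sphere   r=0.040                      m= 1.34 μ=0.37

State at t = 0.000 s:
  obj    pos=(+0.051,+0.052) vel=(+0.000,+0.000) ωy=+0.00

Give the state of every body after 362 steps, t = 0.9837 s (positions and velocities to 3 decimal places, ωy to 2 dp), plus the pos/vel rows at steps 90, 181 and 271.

State at t = 0.9837 s:
  obj    pos=(+1.893,-0.568) vel=(+3.745,-1.260) ωy=+98.77

Key-timestep trajectory:
   step    t(s)  obj.x    obj.z    obj.vx   obj.vz 
     90  0.2446   +0.165  +0.013  +0.931  -0.313
    181  0.4918   +0.511  -0.104  +1.872  -0.630
    271  0.7364   +1.083  -0.296  +2.803  -0.943


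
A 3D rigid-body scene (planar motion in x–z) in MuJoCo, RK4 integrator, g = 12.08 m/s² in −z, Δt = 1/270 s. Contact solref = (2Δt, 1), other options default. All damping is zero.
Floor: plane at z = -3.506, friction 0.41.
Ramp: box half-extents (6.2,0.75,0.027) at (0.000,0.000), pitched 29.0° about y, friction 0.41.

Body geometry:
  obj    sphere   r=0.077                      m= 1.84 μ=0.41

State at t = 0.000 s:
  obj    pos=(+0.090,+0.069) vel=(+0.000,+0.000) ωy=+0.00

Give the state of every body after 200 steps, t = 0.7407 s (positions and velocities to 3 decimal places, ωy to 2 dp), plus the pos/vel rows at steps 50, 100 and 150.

State at t = 0.7407 s:
  obj    pos=(+1.094,-0.487) vel=(+2.710,-1.502) ωy=+40.24

Key-timestep trajectory:
   step    t(s)  obj.x    obj.z    obj.vx   obj.vz 
     50  0.1852   +0.153  +0.034  +0.678  -0.376
    100  0.3704   +0.341  -0.070  +1.355  -0.751
    150  0.5556   +0.655  -0.244  +2.033  -1.127


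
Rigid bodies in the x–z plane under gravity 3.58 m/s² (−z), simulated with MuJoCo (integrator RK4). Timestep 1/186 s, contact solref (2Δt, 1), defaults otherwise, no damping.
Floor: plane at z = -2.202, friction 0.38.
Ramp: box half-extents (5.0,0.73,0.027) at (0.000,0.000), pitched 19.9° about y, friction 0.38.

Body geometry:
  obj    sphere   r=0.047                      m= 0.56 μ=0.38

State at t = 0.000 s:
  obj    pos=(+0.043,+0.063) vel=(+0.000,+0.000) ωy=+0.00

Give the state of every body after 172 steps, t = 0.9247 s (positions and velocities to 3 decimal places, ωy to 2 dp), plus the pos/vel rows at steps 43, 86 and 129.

State at t = 0.9247 s:
  obj    pos=(+0.393,-0.064) vel=(+0.757,-0.274) ωy=+17.12

Key-timestep trajectory:
   step    t(s)  obj.x    obj.z    obj.vx   obj.vz 
     43  0.2312   +0.065  +0.055  +0.189  -0.069
     86  0.4624   +0.131  +0.031  +0.378  -0.137
    129  0.6935   +0.240  -0.008  +0.568  -0.205


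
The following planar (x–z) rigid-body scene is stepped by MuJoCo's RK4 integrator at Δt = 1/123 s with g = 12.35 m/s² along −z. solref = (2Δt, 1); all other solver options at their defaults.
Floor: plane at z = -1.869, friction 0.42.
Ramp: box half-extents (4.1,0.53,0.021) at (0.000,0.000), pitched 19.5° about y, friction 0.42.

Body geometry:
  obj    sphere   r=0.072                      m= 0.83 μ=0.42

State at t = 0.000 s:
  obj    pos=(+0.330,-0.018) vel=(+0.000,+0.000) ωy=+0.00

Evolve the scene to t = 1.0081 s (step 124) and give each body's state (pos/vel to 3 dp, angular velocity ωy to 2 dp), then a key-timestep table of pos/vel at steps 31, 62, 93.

State at t = 1.0081 s:
  obj    pos=(+1.741,-0.518) vel=(+2.798,-0.991) ωy=+41.22

Key-timestep trajectory:
   step    t(s)  obj.x    obj.z    obj.vx   obj.vz 
     31  0.2520   +0.418  -0.049  +0.700  -0.248
     62  0.5041   +0.683  -0.143  +1.399  -0.495
     93  0.7561   +1.123  -0.299  +2.099  -0.743


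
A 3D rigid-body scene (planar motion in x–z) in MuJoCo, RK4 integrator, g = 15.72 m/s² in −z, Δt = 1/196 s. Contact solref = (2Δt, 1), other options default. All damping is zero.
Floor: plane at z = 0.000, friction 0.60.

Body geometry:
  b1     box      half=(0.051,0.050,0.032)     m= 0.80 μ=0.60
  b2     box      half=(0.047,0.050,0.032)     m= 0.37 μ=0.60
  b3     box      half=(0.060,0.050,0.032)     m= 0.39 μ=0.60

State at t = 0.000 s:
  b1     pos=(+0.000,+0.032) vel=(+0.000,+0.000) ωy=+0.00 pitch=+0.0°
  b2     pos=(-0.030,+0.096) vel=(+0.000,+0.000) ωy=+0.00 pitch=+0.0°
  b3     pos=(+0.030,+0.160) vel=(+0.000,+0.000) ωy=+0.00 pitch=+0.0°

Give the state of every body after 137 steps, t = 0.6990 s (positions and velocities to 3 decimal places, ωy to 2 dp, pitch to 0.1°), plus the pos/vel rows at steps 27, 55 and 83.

State at t = 0.6990 s:
  b1     pos=(+0.000,+0.032) vel=(+0.000,+0.000) ωy=+0.00 pitch=+0.0°
  b2     pos=(-0.030,+0.096) vel=(+0.000,+0.000) ωy=+0.00 pitch=+0.0°
  b3     pos=(+0.220,+0.032) vel=(+0.000,+0.000) ωy=+0.00 pitch=+180.0°

Key-timestep trajectory:
   step    t(s)  b1.x    b1.z    b1.vx   b1.vz   b2.x    b2.z    b2.vx   b2.vz   b3.x    b3.z    b3.vx   b3.vz 
     27  0.1378   +0.000  +0.032  +0.000  +0.000   -0.030  +0.096  +0.000  +0.000   +0.052  +0.136  +0.261  -0.640
     55  0.2806   +0.000  +0.032  +0.000  +0.000   -0.030  +0.096  +0.000  +0.000   +0.136  +0.063  +0.409  +0.241
     83  0.4235   +0.000  +0.032  +0.000  +0.000   -0.030  +0.096  +0.000  +0.000   +0.192  +0.058  +0.513  -0.293


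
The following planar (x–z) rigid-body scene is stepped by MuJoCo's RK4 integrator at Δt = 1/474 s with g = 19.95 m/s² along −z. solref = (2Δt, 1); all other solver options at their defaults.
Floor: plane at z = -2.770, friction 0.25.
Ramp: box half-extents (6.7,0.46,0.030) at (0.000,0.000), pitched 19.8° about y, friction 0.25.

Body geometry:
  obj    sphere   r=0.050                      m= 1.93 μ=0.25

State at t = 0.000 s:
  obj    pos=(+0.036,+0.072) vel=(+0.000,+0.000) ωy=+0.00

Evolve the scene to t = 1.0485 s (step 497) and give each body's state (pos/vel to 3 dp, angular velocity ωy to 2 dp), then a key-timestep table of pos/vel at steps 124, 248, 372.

State at t = 1.0485 s:
  obj    pos=(+2.533,-0.827) vel=(+4.762,-1.714) ωy=+101.22

Key-timestep trajectory:
   step    t(s)  obj.x    obj.z    obj.vx   obj.vz 
    124  0.2616   +0.191  +0.016  +1.188  -0.428
    248  0.5232   +0.658  -0.152  +2.376  -0.856
    372  0.7848   +1.435  -0.432  +3.564  -1.283


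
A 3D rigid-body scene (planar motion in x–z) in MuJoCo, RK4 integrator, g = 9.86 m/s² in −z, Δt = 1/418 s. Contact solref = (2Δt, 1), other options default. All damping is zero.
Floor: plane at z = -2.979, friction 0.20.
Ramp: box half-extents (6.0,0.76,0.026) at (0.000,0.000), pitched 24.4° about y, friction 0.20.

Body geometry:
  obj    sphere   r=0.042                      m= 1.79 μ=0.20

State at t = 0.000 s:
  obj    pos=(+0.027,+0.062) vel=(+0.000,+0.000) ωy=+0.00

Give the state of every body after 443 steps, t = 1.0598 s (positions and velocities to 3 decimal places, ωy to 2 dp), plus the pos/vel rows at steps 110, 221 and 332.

State at t = 1.0598 s:
  obj    pos=(+1.515,-0.613) vel=(+2.808,-1.274) ωy=+73.41

Key-timestep trajectory:
   step    t(s)  obj.x    obj.z    obj.vx   obj.vz 
    110  0.2632   +0.119  +0.021  +0.697  -0.316
    221  0.5287   +0.398  -0.106  +1.401  -0.635
    332  0.7943   +0.863  -0.317  +2.105  -0.955


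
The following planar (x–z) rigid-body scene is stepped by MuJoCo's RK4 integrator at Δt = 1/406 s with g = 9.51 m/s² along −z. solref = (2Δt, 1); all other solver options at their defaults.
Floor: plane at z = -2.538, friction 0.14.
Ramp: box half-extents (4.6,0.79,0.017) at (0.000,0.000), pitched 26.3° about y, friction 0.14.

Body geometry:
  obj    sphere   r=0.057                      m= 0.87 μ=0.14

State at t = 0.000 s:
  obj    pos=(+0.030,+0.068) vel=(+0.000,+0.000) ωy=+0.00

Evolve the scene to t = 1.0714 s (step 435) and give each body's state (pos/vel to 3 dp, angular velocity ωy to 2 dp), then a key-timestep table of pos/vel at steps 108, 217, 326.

State at t = 1.0714 s:
  obj    pos=(+1.585,-0.701) vel=(+2.901,-1.438) ωy=+56.00

Key-timestep trajectory:
   step    t(s)  obj.x    obj.z    obj.vx   obj.vz 
    108  0.2660   +0.126  +0.020  +0.722  -0.354
    217  0.5345   +0.417  -0.124  +1.449  -0.715
    326  0.8030   +0.904  -0.364  +2.176  -1.074


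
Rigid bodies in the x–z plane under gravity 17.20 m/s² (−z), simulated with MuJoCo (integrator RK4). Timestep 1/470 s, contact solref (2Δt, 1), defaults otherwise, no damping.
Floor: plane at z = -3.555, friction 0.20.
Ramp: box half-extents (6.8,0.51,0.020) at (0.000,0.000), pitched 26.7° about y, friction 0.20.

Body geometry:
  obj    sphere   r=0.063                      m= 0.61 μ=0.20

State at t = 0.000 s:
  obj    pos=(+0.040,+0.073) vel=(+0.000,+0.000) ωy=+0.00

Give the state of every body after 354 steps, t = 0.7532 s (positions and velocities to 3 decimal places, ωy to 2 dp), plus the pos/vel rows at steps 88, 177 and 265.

State at t = 0.7532 s:
  obj    pos=(+1.439,-0.631) vel=(+3.715,-1.868) ωy=+65.99

Key-timestep trajectory:
   step    t(s)  obj.x    obj.z    obj.vx   obj.vz 
     88  0.1872   +0.126  +0.029  +0.924  -0.464
    177  0.3766   +0.390  -0.103  +1.857  -0.934
    265  0.5638   +0.824  -0.321  +2.781  -1.399


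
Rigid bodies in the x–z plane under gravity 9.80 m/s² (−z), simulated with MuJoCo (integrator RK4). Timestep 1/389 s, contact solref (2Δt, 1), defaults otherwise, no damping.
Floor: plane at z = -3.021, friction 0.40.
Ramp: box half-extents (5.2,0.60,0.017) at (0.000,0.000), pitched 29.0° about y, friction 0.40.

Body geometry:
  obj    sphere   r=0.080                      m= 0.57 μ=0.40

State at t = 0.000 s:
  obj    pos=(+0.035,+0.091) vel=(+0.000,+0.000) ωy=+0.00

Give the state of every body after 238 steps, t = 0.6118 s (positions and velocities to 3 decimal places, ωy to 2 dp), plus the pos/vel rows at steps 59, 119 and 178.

State at t = 0.6118 s:
  obj    pos=(+0.591,-0.217) vel=(+1.816,-1.007) ωy=+25.95

Key-timestep trajectory:
   step    t(s)  obj.x    obj.z    obj.vx   obj.vz 
     59  0.1517   +0.069  +0.072  +0.450  -0.250
    119  0.3059   +0.174  +0.014  +0.908  -0.503
    178  0.4576   +0.346  -0.081  +1.358  -0.753


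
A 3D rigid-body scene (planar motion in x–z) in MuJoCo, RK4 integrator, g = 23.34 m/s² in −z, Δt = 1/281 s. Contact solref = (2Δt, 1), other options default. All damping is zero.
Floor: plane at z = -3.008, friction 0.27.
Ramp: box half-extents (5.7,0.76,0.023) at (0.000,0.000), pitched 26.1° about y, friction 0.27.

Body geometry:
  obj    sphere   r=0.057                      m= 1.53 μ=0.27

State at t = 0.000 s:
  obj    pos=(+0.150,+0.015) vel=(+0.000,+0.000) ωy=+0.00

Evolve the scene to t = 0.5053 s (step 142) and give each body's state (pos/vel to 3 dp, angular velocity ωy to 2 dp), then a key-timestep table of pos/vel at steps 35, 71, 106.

State at t = 0.5053 s:
  obj    pos=(+0.991,-0.397) vel=(+3.329,-1.631) ωy=+65.01

Key-timestep trajectory:
   step    t(s)  obj.x    obj.z    obj.vx   obj.vz 
     35  0.1246   +0.201  -0.010  +0.821  -0.402
     71  0.2527   +0.361  -0.088  +1.664  -0.815
    106  0.3772   +0.619  -0.214  +2.485  -1.217


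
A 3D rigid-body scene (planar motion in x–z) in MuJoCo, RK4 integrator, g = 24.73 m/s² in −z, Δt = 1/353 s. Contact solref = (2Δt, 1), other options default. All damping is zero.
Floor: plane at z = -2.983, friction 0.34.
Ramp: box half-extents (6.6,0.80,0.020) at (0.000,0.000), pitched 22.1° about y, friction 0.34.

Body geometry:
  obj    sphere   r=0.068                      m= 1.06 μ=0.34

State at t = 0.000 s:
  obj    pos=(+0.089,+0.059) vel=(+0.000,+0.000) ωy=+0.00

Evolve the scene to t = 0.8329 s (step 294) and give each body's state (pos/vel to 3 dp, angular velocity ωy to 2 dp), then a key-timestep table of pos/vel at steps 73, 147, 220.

State at t = 0.8329 s:
  obj    pos=(+2.225,-0.808) vel=(+5.128,-2.082) ωy=+81.39

Key-timestep trajectory:
   step    t(s)  obj.x    obj.z    obj.vx   obj.vz 
     73  0.2068   +0.221  +0.005  +1.274  -0.517
    147  0.4164   +0.623  -0.158  +2.564  -1.041
    220  0.6232   +1.285  -0.427  +3.838  -1.558


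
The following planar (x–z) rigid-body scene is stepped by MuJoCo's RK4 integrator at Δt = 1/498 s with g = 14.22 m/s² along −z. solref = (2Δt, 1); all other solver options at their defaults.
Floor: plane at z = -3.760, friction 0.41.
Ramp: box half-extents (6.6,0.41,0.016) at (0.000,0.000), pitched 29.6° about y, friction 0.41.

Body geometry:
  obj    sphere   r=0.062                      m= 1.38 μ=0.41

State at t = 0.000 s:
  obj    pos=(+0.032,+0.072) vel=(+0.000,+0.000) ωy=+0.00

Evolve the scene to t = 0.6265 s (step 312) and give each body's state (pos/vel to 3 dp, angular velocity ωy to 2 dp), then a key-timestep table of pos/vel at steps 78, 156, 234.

State at t = 0.6265 s:
  obj    pos=(+0.888,-0.415) vel=(+2.733,-1.553) ωy=+50.69

Key-timestep trajectory:
   step    t(s)  obj.x    obj.z    obj.vx   obj.vz 
     78  0.1566   +0.085  +0.041  +0.683  -0.388
    156  0.3133   +0.246  -0.050  +1.367  -0.776
    234  0.4699   +0.513  -0.202  +2.050  -1.164


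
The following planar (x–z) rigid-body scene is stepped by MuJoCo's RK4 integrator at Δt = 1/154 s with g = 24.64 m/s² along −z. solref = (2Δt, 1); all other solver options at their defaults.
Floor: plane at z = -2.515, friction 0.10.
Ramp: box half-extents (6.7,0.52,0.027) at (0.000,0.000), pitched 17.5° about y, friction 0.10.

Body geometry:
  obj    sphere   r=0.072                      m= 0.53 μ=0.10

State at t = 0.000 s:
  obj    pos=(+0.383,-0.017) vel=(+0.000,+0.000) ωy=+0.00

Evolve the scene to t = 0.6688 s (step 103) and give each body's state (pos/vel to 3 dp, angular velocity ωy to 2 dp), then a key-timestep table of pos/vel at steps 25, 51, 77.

State at t = 0.6688 s:
  obj    pos=(+1.512,-0.373) vel=(+3.377,-1.065) ωy=+49.14

Key-timestep trajectory:
   step    t(s)  obj.x    obj.z    obj.vx   obj.vz 
     25  0.1623   +0.450  -0.038  +0.820  -0.259
     51  0.3312   +0.660  -0.104  +1.672  -0.527
     77  0.5000   +1.014  -0.216  +2.524  -0.796


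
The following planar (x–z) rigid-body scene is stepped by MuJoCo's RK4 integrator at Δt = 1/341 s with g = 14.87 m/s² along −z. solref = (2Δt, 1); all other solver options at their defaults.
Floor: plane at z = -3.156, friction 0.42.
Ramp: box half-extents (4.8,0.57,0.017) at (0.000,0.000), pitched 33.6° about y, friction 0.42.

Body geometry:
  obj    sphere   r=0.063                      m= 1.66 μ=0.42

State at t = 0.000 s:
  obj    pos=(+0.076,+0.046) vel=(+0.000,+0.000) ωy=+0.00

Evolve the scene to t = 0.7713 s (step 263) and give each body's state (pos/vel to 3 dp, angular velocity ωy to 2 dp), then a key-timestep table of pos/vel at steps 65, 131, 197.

State at t = 0.7713 s:
  obj    pos=(+1.532,-0.922) vel=(+3.776,-2.509) ωy=+71.95

Key-timestep trajectory:
   step    t(s)  obj.x    obj.z    obj.vx   obj.vz 
     65  0.1906   +0.165  -0.013  +0.933  -0.620
    131  0.3842   +0.437  -0.194  +1.881  -1.250
    197  0.5777   +0.893  -0.497  +2.828  -1.879


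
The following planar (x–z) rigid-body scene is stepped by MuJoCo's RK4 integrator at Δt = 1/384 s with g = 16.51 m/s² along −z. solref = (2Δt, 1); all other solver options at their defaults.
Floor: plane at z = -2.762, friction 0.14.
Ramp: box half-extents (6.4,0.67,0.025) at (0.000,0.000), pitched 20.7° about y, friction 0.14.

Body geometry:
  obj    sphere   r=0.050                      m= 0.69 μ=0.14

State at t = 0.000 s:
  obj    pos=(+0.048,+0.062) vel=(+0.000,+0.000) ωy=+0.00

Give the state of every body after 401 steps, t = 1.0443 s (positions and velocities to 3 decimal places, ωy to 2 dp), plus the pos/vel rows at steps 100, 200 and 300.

State at t = 1.0443 s:
  obj    pos=(+2.174,-0.741) vel=(+4.072,-1.539) ωy=+87.05

Key-timestep trajectory:
   step    t(s)  obj.x    obj.z    obj.vx   obj.vz 
    100  0.2604   +0.180  +0.012  +1.016  -0.384
    200  0.5208   +0.577  -0.138  +2.031  -0.768
    300  0.7812   +1.238  -0.388  +3.047  -1.151


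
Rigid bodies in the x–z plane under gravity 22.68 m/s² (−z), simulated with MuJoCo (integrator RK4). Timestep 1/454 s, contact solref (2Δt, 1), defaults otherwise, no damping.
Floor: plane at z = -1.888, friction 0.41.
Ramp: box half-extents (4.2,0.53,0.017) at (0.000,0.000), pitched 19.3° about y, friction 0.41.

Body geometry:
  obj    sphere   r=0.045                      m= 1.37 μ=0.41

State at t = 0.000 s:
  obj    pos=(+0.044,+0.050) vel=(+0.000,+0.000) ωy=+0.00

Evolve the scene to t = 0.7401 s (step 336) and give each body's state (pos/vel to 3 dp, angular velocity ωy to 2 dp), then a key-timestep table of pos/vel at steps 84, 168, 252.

State at t = 0.7401 s:
  obj    pos=(+1.428,-0.434) vel=(+3.740,-1.310) ωy=+88.05

Key-timestep trajectory:
   step    t(s)  obj.x    obj.z    obj.vx   obj.vz 
     84  0.1850   +0.131  +0.020  +0.935  -0.327
    168  0.3700   +0.390  -0.071  +1.870  -0.655
    252  0.5551   +0.823  -0.222  +2.805  -0.982


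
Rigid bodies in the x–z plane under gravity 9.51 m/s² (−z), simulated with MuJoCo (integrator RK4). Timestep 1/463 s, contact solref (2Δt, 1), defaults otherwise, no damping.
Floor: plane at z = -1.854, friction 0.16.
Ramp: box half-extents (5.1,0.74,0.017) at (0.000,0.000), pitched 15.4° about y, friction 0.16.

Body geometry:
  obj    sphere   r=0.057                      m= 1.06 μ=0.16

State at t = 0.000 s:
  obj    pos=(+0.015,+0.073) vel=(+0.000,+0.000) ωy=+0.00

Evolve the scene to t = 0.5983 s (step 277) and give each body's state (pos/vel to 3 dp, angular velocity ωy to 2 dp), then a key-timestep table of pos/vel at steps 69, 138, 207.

State at t = 0.5983 s:
  obj    pos=(+0.326,-0.013) vel=(+1.040,-0.287) ωy=+18.93

Key-timestep trajectory:
   step    t(s)  obj.x    obj.z    obj.vx   obj.vz 
     69  0.1490   +0.034  +0.067  +0.259  -0.071
    138  0.2981   +0.092  +0.051  +0.518  -0.143
    207  0.4471   +0.189  +0.025  +0.778  -0.214


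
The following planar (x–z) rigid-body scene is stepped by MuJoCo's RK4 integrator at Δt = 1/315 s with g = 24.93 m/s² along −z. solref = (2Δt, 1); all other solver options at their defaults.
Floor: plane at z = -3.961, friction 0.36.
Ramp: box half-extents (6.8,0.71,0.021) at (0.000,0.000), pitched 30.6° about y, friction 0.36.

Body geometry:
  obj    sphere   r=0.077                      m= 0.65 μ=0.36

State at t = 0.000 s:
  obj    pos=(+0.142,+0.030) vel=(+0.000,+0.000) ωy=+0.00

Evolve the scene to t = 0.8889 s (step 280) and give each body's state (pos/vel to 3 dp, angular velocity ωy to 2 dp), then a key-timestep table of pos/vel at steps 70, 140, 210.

State at t = 0.8889 s:
  obj    pos=(+3.225,-1.793) vel=(+6.935,-4.102) ωy=+104.63

Key-timestep trajectory:
   step    t(s)  obj.x    obj.z    obj.vx   obj.vz 
     70  0.2222   +0.335  -0.084  +1.734  -1.026
    140  0.4444   +0.913  -0.426  +3.468  -2.051
    210  0.6667   +1.876  -0.996  +5.202  -3.076


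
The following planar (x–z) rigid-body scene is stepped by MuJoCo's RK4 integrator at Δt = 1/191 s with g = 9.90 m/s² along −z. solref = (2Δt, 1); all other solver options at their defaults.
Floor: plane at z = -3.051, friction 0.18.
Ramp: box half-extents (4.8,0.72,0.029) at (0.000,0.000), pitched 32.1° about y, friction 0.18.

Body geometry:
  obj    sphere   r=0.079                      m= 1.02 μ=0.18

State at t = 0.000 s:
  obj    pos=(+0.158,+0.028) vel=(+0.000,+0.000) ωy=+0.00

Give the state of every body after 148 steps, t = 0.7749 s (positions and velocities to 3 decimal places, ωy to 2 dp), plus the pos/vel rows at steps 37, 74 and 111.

State at t = 0.7749 s:
  obj    pos=(+1.114,-0.572) vel=(+2.467,-1.547) ωy=+36.84

Key-timestep trajectory:
   step    t(s)  obj.x    obj.z    obj.vx   obj.vz 
     37  0.1937   +0.218  -0.009  +0.619  -0.385
     74  0.3874   +0.397  -0.122  +1.236  -0.770
    111  0.5812   +0.696  -0.309  +1.851  -1.160


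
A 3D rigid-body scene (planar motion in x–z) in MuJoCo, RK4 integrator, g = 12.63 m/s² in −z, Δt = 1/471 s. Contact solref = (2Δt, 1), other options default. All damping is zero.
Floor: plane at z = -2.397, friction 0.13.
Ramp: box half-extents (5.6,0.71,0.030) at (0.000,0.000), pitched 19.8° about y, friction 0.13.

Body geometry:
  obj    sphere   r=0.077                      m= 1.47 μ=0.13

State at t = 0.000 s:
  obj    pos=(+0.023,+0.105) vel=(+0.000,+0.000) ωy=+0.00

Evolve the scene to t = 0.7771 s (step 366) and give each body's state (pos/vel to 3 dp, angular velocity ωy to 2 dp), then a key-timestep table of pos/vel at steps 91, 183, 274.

State at t = 0.7771 s:
  obj    pos=(+0.891,-0.207) vel=(+2.234,-0.804) ωy=+30.83

Key-timestep trajectory:
   step    t(s)  obj.x    obj.z    obj.vx   obj.vz 
     91  0.1932   +0.077  +0.086  +0.556  -0.200
    183  0.3885   +0.240  +0.027  +1.117  -0.402
    274  0.5817   +0.510  -0.070  +1.673  -0.602


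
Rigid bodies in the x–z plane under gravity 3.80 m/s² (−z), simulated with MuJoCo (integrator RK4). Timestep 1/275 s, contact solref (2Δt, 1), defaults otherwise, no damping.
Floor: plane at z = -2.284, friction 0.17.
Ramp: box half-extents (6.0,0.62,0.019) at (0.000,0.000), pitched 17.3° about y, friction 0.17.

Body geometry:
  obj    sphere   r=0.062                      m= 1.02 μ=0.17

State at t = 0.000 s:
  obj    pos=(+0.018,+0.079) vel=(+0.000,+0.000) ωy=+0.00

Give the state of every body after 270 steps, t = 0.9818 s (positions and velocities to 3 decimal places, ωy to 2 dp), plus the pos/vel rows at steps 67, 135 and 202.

State at t = 0.9818 s:
  obj    pos=(+0.390,-0.036) vel=(+0.757,-0.236) ωy=+12.78

Key-timestep trajectory:
   step    t(s)  obj.x    obj.z    obj.vx   obj.vz 
     67  0.2436   +0.041  +0.072  +0.188  -0.058
    135  0.4909   +0.111  +0.050  +0.378  -0.118
    202  0.7345   +0.226  +0.014  +0.566  -0.176


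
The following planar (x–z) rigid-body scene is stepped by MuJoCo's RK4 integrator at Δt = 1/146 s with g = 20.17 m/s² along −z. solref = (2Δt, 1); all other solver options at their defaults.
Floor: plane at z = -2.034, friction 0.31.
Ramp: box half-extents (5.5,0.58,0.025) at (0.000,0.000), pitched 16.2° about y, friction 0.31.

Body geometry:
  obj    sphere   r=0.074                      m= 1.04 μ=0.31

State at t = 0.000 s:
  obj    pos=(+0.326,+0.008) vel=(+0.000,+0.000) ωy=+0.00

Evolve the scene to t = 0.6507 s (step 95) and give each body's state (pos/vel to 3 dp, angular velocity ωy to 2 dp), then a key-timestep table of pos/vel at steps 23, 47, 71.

State at t = 0.6507 s:
  obj    pos=(+1.143,-0.229) vel=(+2.512,-0.730) ωy=+35.33

Key-timestep trajectory:
   step    t(s)  obj.x    obj.z    obj.vx   obj.vz 
     23  0.1575   +0.374  -0.006  +0.608  -0.177
     47  0.3219   +0.526  -0.050  +1.243  -0.361
     71  0.4863   +0.783  -0.124  +1.877  -0.545


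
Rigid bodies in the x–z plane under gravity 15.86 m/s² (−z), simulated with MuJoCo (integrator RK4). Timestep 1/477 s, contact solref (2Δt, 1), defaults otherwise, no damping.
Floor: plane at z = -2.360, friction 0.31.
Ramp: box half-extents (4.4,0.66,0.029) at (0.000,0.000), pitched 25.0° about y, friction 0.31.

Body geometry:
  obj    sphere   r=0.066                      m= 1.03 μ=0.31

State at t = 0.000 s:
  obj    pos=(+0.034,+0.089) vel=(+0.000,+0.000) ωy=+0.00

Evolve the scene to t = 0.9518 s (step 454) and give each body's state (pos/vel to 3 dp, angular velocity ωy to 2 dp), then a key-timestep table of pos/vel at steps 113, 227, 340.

State at t = 0.9518 s:
  obj    pos=(+1.999,-0.828) vel=(+4.130,-1.926) ωy=+69.04

Key-timestep trajectory:
   step    t(s)  obj.x    obj.z    obj.vx   obj.vz 
    113  0.2369   +0.156  +0.032  +1.028  -0.479
    227  0.4759   +0.525  -0.140  +2.065  -0.963
    340  0.7128   +1.136  -0.425  +3.093  -1.442


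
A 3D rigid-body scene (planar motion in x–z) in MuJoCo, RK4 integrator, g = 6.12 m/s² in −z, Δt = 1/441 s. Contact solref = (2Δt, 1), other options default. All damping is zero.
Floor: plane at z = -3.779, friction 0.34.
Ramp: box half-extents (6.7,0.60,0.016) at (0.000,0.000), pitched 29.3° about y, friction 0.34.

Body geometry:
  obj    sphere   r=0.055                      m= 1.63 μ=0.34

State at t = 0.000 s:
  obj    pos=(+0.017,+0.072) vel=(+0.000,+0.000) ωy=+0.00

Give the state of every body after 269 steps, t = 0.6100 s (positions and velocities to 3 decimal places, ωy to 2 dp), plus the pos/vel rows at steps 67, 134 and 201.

State at t = 0.6100 s:
  obj    pos=(+0.364,-0.123) vel=(+1.138,-0.639) ωy=+23.72

Key-timestep trajectory:
   step    t(s)  obj.x    obj.z    obj.vx   obj.vz 
     67  0.1519   +0.039  +0.060  +0.283  -0.159
    134  0.3039   +0.103  +0.024  +0.567  -0.318
    201  0.4558   +0.211  -0.037  +0.850  -0.477


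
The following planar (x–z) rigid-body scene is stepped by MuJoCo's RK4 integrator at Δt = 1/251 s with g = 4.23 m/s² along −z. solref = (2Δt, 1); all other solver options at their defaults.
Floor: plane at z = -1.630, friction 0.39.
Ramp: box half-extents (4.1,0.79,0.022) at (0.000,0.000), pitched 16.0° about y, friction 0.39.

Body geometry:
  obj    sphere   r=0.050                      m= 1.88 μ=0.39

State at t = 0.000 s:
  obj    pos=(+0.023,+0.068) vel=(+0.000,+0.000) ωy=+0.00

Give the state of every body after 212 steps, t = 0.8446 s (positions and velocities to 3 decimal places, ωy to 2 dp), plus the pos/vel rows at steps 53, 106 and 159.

State at t = 0.8446 s:
  obj    pos=(+0.309,-0.014) vel=(+0.676,-0.194) ωy=+14.07

Key-timestep trajectory:
   step    t(s)  obj.x    obj.z    obj.vx   obj.vz 
     53  0.2112   +0.041  +0.063  +0.169  -0.048
    106  0.4223   +0.094  +0.048  +0.338  -0.097
    159  0.6335   +0.184  +0.022  +0.507  -0.145


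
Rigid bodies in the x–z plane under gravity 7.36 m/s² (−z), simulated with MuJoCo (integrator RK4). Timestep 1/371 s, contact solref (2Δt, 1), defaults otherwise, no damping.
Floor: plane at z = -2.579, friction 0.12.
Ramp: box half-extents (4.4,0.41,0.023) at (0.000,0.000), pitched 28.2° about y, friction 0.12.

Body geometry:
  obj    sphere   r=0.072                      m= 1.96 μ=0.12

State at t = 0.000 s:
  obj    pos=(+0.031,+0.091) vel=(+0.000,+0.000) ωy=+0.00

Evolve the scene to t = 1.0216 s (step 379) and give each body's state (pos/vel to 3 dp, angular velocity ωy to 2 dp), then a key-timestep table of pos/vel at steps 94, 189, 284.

State at t = 1.0216 s:
  obj    pos=(+1.273,-0.575) vel=(+2.429,-1.308) ωy=+27.57

Key-timestep trajectory:
   step    t(s)  obj.x    obj.z    obj.vx   obj.vz 
     94  0.2534   +0.108  +0.050  +0.604  -0.323
    189  0.5094   +0.340  -0.075  +1.209  -0.659
    284  0.7655   +0.729  -0.283  +1.829  -0.959


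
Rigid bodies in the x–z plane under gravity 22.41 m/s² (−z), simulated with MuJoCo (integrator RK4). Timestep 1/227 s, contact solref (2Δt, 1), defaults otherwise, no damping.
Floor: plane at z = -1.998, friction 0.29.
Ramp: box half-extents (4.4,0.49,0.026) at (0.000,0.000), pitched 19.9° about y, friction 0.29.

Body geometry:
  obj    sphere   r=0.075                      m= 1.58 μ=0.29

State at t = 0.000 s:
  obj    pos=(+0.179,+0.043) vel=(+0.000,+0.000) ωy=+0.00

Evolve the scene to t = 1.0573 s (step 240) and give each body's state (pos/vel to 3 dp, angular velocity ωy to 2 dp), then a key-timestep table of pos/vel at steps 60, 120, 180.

State at t = 1.0573 s:
  obj    pos=(+3.042,-0.994) vel=(+5.417,-1.961) ωy=+76.80

Key-timestep trajectory:
   step    t(s)  obj.x    obj.z    obj.vx   obj.vz 
     60  0.2643   +0.358  -0.022  +1.354  -0.490
    120  0.5286   +0.895  -0.217  +2.708  -0.980
    180  0.7930   +1.790  -0.540  +4.062  -1.471


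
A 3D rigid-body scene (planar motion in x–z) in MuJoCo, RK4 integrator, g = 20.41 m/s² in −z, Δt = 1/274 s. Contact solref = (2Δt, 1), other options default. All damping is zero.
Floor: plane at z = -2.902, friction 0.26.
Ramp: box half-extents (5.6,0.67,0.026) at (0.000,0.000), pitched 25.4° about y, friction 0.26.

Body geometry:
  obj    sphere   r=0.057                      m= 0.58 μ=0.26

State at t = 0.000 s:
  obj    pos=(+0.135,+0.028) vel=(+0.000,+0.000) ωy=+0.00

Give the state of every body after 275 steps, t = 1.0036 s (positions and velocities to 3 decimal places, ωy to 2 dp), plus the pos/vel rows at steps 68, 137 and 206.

State at t = 1.0036 s:
  obj    pos=(+2.980,-1.323) vel=(+5.670,-2.692) ωy=+110.09

Key-timestep trajectory:
   step    t(s)  obj.x    obj.z    obj.vx   obj.vz 
     68  0.2482   +0.309  -0.055  +1.402  -0.666
    137  0.5000   +0.841  -0.308  +2.825  -1.341
    206  0.7518   +1.732  -0.730  +4.247  -2.017


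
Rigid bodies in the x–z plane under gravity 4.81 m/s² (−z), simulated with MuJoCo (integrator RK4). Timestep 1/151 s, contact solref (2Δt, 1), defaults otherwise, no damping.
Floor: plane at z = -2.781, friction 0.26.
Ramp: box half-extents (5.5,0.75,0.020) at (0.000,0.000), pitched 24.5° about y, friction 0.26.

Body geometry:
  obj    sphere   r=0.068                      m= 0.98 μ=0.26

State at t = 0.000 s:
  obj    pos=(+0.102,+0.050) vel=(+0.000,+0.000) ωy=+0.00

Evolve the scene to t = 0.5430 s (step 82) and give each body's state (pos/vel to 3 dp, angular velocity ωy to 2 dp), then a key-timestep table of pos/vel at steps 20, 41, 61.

State at t = 0.5430 s:
  obj    pos=(+0.293,-0.037) vel=(+0.704,-0.321) ωy=+11.37

Key-timestep trajectory:
   step    t(s)  obj.x    obj.z    obj.vx   obj.vz 
     20  0.1325   +0.113  +0.045  +0.172  -0.078
     41  0.2715   +0.150  +0.028  +0.352  -0.160
     61  0.4040   +0.208  +0.002  +0.524  -0.239


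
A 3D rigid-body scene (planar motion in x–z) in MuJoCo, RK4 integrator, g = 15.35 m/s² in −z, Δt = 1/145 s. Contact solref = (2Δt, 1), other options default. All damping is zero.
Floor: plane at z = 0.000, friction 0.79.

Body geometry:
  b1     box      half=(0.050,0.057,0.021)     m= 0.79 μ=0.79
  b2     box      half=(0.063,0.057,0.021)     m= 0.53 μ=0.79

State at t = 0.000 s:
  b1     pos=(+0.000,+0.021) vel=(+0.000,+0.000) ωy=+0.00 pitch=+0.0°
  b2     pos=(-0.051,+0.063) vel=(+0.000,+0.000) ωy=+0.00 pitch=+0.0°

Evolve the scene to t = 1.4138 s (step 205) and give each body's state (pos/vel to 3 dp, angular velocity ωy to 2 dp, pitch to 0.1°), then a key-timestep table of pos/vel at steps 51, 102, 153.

State at t = 1.4138 s:
  b1     pos=(+0.001,+0.021) vel=(+0.001,+0.000) ωy=+0.00 pitch=+0.0°
  b2     pos=(-0.064,+0.056) vel=(-0.001,-0.001) ωy=+0.03 pitch=-39.8°

Key-timestep trajectory:
   step    t(s)  b1.x    b1.z    b1.vx   b1.vz   b2.x    b2.z    b2.vx   b2.vz 
     51  0.3517   +0.000  +0.021  +0.001  -0.001   -0.063  +0.057  +0.029  +0.023
    102  0.7034   +0.000  +0.021  +0.001  +0.000   -0.064  +0.057  -0.001  -0.001
    153  1.0552   +0.001  +0.021  +0.001  +0.000   -0.064  +0.057  -0.001  -0.001


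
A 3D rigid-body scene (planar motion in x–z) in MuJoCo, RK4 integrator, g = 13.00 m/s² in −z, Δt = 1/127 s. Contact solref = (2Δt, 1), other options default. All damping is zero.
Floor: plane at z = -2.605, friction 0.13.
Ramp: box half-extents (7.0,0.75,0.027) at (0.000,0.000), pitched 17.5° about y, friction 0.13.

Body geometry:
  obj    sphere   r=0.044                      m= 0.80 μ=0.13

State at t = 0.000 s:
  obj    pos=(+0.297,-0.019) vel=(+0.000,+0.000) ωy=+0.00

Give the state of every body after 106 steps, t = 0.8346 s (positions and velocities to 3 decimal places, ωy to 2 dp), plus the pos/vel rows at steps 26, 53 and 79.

State at t = 0.8346 s:
  obj    pos=(+1.225,-0.312) vel=(+2.223,-0.701) ωy=+52.94

Key-timestep trajectory:
   step    t(s)  obj.x    obj.z    obj.vx   obj.vz 
     26  0.2047   +0.353  -0.037  +0.545  -0.172
     53  0.4173   +0.529  -0.092  +1.112  -0.350
     79  0.6220   +0.812  -0.182  +1.657  -0.522


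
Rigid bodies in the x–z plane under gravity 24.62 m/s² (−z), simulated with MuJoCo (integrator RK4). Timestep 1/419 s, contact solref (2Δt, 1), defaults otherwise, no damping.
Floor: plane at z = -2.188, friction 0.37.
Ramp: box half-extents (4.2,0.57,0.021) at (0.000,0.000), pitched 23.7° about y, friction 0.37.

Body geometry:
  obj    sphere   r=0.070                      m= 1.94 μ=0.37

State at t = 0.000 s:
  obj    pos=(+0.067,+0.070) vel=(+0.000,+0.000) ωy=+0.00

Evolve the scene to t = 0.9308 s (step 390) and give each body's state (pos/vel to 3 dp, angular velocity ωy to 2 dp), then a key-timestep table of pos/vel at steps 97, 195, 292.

State at t = 0.9308 s:
  obj    pos=(+2.871,-1.161) vel=(+6.025,-2.645) ωy=+93.98

Key-timestep trajectory:
   step    t(s)  obj.x    obj.z    obj.vx   obj.vz 
     97  0.2315   +0.240  -0.006  +1.499  -0.658
    195  0.4654   +0.768  -0.238  +3.012  -1.322
    292  0.6969   +1.639  -0.620  +4.511  -1.980


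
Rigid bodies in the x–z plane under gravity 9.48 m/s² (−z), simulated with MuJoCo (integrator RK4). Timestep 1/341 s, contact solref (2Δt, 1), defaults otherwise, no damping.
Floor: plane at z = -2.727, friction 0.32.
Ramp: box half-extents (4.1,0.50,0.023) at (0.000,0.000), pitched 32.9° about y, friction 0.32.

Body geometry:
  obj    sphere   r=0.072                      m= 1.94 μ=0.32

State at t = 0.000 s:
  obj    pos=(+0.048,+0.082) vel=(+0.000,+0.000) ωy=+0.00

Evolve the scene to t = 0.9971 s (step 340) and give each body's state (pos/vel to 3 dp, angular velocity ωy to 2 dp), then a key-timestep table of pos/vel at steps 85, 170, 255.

State at t = 0.9971 s:
  obj    pos=(+1.583,-0.911) vel=(+3.079,-1.992) ωy=+50.93

Key-timestep trajectory:
   step    t(s)  obj.x    obj.z    obj.vx   obj.vz 
     85  0.2493   +0.144  +0.020  +0.770  -0.498
    170  0.4985   +0.432  -0.166  +1.540  -0.996
    255  0.7478   +0.912  -0.477  +2.309  -1.494


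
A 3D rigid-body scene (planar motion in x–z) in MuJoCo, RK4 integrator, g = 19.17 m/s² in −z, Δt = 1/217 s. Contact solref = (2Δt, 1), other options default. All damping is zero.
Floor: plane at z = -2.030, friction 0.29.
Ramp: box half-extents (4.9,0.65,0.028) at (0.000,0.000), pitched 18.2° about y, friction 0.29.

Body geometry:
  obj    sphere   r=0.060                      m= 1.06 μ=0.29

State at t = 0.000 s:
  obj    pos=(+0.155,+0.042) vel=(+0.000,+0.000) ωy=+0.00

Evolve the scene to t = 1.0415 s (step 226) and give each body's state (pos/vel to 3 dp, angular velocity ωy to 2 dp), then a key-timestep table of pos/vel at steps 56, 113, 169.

State at t = 1.0415 s:
  obj    pos=(+2.358,-0.683) vel=(+4.231,-1.391) ωy=+74.23

Key-timestep trajectory:
   step    t(s)  obj.x    obj.z    obj.vx   obj.vz 
     56  0.2581   +0.290  -0.003  +1.049  -0.345
    113  0.5207   +0.706  -0.139  +2.116  -0.696
    169  0.7788   +1.387  -0.363  +3.164  -1.040


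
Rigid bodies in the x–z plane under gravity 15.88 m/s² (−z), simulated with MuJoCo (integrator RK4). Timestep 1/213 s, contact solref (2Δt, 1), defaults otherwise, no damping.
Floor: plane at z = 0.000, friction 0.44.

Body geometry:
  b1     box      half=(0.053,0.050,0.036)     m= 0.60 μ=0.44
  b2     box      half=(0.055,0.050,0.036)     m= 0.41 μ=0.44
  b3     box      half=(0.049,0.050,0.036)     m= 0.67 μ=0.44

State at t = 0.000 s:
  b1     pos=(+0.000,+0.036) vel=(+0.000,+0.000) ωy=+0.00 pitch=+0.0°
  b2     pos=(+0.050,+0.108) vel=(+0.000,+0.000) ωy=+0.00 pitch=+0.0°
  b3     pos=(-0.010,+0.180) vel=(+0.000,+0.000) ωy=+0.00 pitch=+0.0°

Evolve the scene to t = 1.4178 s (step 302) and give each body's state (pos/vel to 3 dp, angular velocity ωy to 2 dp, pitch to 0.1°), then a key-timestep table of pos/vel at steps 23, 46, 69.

State at t = 1.4178 s:
  b1     pos=(+0.000,+0.036) vel=(+0.000,+0.000) ωy=+0.00 pitch=+0.0°
  b2     pos=(+0.050,+0.108) vel=(+0.000,+0.000) ωy=+0.00 pitch=+0.0°
  b3     pos=(-0.137,+0.036) vel=(+0.000,+0.000) ωy=+0.00 pitch=+180.0°

Key-timestep trajectory:
   step    t(s)  b1.x    b1.z    b1.vx   b1.vz   b2.x    b2.z    b2.vx   b2.vz   b3.x    b3.z    b3.vx   b3.vz 
     23  0.1080   +0.000  +0.036  +0.000  +0.000   +0.050  +0.108  +0.001  +0.000   -0.018  +0.178  -0.170  -0.060
     46  0.2160   +0.000  +0.036  +0.000  +0.000   +0.050  +0.108  +0.000  +0.000   -0.049  +0.135  -0.343  -1.043
     69  0.3239   +0.000  +0.036  +0.000  +0.000   +0.050  +0.108  +0.000  +0.000   -0.121  +0.065  -0.710  -1.298


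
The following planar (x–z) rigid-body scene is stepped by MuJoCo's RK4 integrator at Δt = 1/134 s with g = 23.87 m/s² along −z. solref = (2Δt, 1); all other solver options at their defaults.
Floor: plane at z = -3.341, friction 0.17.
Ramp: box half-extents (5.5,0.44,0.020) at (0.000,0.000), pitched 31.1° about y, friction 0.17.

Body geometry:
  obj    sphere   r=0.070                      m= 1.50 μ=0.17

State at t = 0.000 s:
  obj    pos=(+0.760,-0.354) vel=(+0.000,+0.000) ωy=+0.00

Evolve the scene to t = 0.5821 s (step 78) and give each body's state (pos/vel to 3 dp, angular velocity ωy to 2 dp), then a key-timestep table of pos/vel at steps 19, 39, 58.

State at t = 0.5821 s:
  obj    pos=(+2.046,-1.129) vel=(+4.423,-2.644) ωy=+72.15

Key-timestep trajectory:
   step    t(s)  obj.x    obj.z    obj.vx   obj.vz 
     19  0.1418   +0.837  -0.400  +1.075  -0.654
     39  0.2910   +1.082  -0.548  +2.207  -1.338
     58  0.4328   +1.471  -0.783  +3.290  -1.965


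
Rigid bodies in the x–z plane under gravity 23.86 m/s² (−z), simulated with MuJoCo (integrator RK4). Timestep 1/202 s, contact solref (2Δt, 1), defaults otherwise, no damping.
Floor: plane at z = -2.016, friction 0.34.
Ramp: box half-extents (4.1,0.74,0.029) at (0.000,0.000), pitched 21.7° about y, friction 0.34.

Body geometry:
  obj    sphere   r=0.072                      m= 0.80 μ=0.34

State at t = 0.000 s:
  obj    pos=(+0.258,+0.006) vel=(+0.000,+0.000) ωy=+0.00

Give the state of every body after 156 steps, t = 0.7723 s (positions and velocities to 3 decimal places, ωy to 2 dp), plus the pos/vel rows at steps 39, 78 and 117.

State at t = 0.7723 s:
  obj    pos=(+2.004,-0.689) vel=(+4.522,-1.799) ωy=+67.58

Key-timestep trajectory:
   step    t(s)  obj.x    obj.z    obj.vx   obj.vz 
     39  0.1931   +0.367  -0.037  +1.131  -0.450
     78  0.3861   +0.695  -0.168  +2.261  -0.900
    117  0.5792   +1.240  -0.385  +3.391  -1.350


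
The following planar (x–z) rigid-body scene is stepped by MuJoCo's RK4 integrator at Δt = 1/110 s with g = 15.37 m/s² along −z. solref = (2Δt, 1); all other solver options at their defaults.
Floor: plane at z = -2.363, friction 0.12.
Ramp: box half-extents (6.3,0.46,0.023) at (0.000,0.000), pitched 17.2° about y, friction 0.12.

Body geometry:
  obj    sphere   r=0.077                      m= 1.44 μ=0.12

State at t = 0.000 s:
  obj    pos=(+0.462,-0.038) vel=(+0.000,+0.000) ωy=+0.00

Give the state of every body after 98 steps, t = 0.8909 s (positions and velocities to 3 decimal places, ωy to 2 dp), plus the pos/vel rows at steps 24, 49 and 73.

State at t = 0.8909 s:
  obj    pos=(+1.693,-0.419) vel=(+2.763,-0.855) ωy=+37.54

Key-timestep trajectory:
   step    t(s)  obj.x    obj.z    obj.vx   obj.vz 
     24  0.2182   +0.536  -0.061  +0.677  -0.210
     49  0.4455   +0.770  -0.134  +1.382  -0.428
     73  0.6636   +1.145  -0.250  +2.058  -0.637


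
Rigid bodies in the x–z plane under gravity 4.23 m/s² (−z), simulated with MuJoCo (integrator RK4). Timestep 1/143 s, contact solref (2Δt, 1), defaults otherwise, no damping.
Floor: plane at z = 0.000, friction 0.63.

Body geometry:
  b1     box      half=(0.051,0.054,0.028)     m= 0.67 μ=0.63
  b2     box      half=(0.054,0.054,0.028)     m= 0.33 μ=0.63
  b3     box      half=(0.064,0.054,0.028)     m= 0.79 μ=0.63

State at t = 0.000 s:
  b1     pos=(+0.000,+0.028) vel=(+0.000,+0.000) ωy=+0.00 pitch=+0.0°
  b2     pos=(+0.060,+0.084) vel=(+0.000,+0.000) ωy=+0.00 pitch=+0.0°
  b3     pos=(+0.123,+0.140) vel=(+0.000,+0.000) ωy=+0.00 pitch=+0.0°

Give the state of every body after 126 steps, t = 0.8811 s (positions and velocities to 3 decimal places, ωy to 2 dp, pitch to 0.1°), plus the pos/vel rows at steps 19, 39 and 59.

State at t = 0.8811 s:
  b1     pos=(+0.000,+0.028) vel=(+0.000,+0.000) ωy=+0.00 pitch=+0.0°
  b2     pos=(+0.080,+0.061) vel=(+0.000,+0.000) ωy=+0.00 pitch=+59.0°
  b3     pos=(+0.165,+0.064) vel=(+0.000,+0.000) ωy=+0.00 pitch=+41.9°

Key-timestep trajectory:
   step    t(s)  b1.x    b1.z    b1.vx   b1.vz   b2.x    b2.z    b2.vx   b2.vz   b3.x    b3.z    b3.vx   b3.vz 
     19  0.1329   +0.000  +0.028  -0.001  +0.000   +0.065  +0.081  +0.079  -0.047   +0.137  +0.123  +0.205  -0.277
     39  0.2727   +0.000  +0.028  +0.000  +0.000   +0.081  +0.062  +0.130  -0.321   +0.167  +0.061  -0.010  +0.085
     59  0.4126   +0.000  +0.028  +0.000  +0.000   +0.084  +0.061  -0.038  +0.000   +0.166  +0.065  -0.020  -0.008
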